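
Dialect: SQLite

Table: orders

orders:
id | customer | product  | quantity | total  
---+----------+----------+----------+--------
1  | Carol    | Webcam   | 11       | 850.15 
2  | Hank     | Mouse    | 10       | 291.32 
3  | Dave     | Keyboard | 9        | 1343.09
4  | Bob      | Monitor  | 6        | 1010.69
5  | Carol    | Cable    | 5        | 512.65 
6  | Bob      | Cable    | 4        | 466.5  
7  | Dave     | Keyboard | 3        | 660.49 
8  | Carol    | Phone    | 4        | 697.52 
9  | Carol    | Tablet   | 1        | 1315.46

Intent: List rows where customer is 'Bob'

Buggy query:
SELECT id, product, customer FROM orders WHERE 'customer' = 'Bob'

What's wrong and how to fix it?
Bug: Single quotes denote string literals in SQL; the column name is being compared as a constant string

Fix: Reference the column as customer without single quotes

Corrected query:
SELECT id, product, customer FROM orders WHERE customer = 'Bob'

Result:
id | product | customer
---+---------+---------
4  | Monitor | Bob     
6  | Cable   | Bob     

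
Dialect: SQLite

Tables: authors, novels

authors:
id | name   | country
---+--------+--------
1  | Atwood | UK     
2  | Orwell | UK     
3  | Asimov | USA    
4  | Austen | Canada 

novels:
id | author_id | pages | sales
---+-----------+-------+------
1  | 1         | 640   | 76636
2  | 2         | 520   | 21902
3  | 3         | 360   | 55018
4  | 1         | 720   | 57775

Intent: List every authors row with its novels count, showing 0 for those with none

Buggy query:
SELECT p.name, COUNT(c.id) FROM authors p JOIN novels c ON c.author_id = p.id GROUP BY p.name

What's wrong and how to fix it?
Bug: An inner join excludes parents with zero children

Fix: Switch to LEFT JOIN to retain unmatched parent rows

Corrected query:
SELECT p.name, COUNT(c.id) FROM authors p LEFT JOIN novels c ON c.author_id = p.id GROUP BY p.name

Result:
name   | COUNT(c.id)
-------+------------
Asimov | 1          
Atwood | 2          
Austen | 0          
Orwell | 1          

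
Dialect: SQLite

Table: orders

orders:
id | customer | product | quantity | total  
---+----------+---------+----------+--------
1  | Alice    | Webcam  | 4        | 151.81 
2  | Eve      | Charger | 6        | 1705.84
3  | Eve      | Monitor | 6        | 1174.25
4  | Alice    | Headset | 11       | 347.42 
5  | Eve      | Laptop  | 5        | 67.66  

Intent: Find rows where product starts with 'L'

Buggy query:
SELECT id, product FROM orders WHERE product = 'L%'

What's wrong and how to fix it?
Bug: '=' compares the literal string including the % character; pattern matching needs LIKE

Fix: Replace '=' with LIKE so 'L%' is treated as a pattern

Corrected query:
SELECT id, product FROM orders WHERE product LIKE 'L%'

Result:
id | product
---+--------
5  | Laptop 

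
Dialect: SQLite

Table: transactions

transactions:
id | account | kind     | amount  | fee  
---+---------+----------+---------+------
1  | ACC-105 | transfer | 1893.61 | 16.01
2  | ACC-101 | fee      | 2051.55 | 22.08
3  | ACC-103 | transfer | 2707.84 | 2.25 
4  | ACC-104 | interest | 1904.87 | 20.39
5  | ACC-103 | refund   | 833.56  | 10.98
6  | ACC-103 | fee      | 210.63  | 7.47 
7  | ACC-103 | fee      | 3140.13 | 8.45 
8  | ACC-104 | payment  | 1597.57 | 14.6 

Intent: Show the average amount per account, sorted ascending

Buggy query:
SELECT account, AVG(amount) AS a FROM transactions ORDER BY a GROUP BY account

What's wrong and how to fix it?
Bug: GROUP BY must precede ORDER BY

Fix: Move ORDER BY to the end, after GROUP BY

Corrected query:
SELECT account, AVG(amount) AS a FROM transactions GROUP BY account ORDER BY a

Result:
account | a      
--------+--------
ACC-103 | 1723.04
ACC-104 | 1751.22
ACC-105 | 1893.61
ACC-101 | 2051.55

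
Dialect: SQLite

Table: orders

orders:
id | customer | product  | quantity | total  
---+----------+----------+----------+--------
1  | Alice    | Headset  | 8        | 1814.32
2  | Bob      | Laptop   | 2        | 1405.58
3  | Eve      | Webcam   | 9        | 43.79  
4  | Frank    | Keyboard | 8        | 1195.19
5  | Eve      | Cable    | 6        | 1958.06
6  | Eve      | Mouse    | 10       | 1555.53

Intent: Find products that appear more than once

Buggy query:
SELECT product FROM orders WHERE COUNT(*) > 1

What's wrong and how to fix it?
Bug: COUNT(*) is an aggregate and cannot be used in WHERE

Fix: Group first, then use HAVING for the count condition

Corrected query:
SELECT product FROM orders GROUP BY product HAVING COUNT(*) > 1

Result:
(no rows)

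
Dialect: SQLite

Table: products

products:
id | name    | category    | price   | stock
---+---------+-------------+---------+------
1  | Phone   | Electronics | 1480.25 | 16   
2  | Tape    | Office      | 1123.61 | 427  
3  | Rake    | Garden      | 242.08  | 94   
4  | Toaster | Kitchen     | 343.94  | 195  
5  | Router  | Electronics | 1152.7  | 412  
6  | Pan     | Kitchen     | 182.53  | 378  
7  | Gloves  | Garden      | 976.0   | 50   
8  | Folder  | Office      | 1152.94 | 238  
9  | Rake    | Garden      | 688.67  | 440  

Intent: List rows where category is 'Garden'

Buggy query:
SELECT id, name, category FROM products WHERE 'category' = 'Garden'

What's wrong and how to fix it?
Bug: Single quotes denote string literals in SQL; the column name is being compared as a constant string

Fix: Remove the quotes around the column name (or use double quotes for an identifier)

Corrected query:
SELECT id, name, category FROM products WHERE category = 'Garden'

Result:
id | name   | category
---+--------+---------
3  | Rake   | Garden  
7  | Gloves | Garden  
9  | Rake   | Garden  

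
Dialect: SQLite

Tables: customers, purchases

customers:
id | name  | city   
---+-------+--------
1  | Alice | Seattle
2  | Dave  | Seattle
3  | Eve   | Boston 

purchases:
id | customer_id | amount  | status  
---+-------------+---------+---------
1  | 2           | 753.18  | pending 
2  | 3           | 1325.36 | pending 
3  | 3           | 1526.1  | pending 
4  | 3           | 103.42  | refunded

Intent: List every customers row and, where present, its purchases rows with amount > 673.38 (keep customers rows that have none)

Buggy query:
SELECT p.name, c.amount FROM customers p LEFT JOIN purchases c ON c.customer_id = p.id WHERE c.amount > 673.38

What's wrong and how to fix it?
Bug: Filtering c.amount in WHERE discards the NULL rows produced by LEFT JOIN, turning it into an inner join

Fix: Move the right-table condition into the ON clause so unmatched parents are kept

Corrected query:
SELECT p.name, c.amount FROM customers p LEFT JOIN purchases c ON c.customer_id = p.id AND c.amount > 673.38

Result:
name  | amount 
------+--------
Alice | NULL   
Dave  | 753.18 
Eve   | 1325.36
Eve   | 1526.1 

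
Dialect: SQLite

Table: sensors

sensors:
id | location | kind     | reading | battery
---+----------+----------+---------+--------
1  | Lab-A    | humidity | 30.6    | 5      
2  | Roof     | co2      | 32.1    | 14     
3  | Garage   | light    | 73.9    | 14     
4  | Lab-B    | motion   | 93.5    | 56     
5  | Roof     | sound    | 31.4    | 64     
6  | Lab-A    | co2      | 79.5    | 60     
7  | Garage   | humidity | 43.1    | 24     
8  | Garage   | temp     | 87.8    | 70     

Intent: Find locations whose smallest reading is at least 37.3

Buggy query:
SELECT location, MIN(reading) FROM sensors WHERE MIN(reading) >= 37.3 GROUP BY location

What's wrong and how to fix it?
Bug: Aggregates like MIN are computed per group after WHERE runs

Fix: Use HAVING for the per-group MIN condition

Corrected query:
SELECT location, MIN(reading) FROM sensors GROUP BY location HAVING MIN(reading) >= 37.3

Result:
location | MIN(reading)
---------+-------------
Garage   | 43.1        
Lab-B    | 93.5        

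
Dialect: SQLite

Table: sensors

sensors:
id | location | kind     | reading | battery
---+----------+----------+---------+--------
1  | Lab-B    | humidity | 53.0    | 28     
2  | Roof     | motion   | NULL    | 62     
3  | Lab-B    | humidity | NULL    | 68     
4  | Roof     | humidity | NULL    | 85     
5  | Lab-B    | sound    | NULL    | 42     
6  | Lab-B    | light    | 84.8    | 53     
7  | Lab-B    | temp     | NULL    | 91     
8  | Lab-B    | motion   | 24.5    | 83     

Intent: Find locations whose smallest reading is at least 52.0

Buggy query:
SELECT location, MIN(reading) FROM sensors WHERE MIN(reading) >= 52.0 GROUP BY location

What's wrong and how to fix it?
Bug: Aggregates like MIN are computed per group after WHERE runs

Fix: Replace WHERE with HAVING after the GROUP BY

Corrected query:
SELECT location, MIN(reading) FROM sensors GROUP BY location HAVING MIN(reading) >= 52.0

Result:
(no rows)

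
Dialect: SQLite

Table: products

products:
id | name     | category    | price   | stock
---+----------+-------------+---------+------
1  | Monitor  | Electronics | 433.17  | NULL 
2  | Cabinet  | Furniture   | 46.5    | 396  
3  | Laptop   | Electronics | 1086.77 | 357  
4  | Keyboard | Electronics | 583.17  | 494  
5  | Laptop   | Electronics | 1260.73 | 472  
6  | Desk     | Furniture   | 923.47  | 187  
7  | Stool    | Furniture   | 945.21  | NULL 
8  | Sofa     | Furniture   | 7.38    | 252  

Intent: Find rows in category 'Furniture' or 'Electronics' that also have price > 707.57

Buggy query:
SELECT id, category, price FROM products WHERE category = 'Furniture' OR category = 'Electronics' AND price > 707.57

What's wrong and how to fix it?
Bug: Without parentheses, AND is evaluated before OR, so the price filter only applies to the 'Electronics' branch

Fix: Add parentheses around the OR so the AND applies to both alternatives

Corrected query:
SELECT id, category, price FROM products WHERE (category = 'Furniture' OR category = 'Electronics') AND price > 707.57

Result:
id | category    | price  
---+-------------+--------
3  | Electronics | 1086.77
5  | Electronics | 1260.73
6  | Furniture   | 923.47 
7  | Furniture   | 945.21 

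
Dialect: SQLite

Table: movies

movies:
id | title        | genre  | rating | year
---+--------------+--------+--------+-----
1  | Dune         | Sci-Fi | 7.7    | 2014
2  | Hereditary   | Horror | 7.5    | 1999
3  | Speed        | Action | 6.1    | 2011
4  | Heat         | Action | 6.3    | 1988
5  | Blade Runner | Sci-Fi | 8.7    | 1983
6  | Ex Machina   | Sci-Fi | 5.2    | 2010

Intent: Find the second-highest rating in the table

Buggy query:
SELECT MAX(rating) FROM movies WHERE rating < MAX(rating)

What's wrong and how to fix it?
Bug: MAX(rating) on the right of the comparison is an aggregate-in-WHERE error

Fix: Put the inner MAX in a scalar subquery

Corrected query:
SELECT MAX(rating) FROM movies WHERE rating < (SELECT MAX(rating) FROM movies)

Result:
MAX(rating)
-----------
7.7        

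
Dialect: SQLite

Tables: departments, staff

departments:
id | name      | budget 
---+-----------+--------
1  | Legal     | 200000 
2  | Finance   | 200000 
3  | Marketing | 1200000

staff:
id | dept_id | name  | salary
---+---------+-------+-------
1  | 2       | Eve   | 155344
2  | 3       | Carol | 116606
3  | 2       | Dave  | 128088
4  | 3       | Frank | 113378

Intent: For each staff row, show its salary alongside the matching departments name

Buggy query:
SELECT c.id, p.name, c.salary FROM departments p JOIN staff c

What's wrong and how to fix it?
Bug: JOIN with no ON clause produces a cartesian product; every staff row pairs with every departments row

Fix: Specify the join condition linking the foreign key to the parent id

Corrected query:
SELECT c.id, p.name, c.salary FROM departments p JOIN staff c ON c.dept_id = p.id

Result:
id | name      | salary
---+-----------+-------
1  | Finance   | 155344
2  | Marketing | 116606
3  | Finance   | 128088
4  | Marketing | 113378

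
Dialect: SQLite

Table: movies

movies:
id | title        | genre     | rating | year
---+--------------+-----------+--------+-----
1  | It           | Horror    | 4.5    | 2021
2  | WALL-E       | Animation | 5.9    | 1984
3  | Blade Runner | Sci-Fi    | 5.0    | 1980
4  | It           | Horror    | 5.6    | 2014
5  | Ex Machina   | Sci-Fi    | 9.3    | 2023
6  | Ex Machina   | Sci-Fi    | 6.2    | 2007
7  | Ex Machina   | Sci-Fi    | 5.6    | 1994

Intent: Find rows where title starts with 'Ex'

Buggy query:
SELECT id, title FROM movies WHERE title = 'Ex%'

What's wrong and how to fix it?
Bug: Wildcards only work with LIKE; '=' treats '%' as a literal character

Fix: Use LIKE for wildcard pattern matching

Corrected query:
SELECT id, title FROM movies WHERE title LIKE 'Ex%'

Result:
id | title     
---+-----------
5  | Ex Machina
6  | Ex Machina
7  | Ex Machina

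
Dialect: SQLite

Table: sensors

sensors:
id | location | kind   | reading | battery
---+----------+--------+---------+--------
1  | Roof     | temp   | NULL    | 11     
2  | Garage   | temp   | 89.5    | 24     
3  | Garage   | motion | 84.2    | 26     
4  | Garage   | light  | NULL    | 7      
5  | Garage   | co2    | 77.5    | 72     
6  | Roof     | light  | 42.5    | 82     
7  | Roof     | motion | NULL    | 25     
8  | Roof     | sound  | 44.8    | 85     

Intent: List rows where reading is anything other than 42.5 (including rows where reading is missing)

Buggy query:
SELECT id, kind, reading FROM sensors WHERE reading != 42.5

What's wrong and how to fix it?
Bug: Inequality against NULL is unknown, not true; rows with NULL are dropped

Fix: Handle NULL separately with IS NULL alongside the inequality

Corrected query:
SELECT id, kind, reading FROM sensors WHERE reading != 42.5 OR reading IS NULL

Result:
id | kind   | reading
---+--------+--------
1  | temp   | NULL   
2  | temp   | 89.5   
3  | motion | 84.2   
4  | light  | NULL   
5  | co2    | 77.5   
7  | motion | NULL   
8  | sound  | 44.8   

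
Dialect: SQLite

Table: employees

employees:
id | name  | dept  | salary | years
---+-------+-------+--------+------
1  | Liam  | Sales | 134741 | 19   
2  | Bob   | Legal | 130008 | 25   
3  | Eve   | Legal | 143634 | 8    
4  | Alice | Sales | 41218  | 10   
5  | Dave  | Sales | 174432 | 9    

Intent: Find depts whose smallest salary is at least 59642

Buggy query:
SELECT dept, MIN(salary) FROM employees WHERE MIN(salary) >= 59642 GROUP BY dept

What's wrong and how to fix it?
Bug: MIN() in WHERE is a misuse of aggregate

Fix: Use HAVING for the per-group MIN condition

Corrected query:
SELECT dept, MIN(salary) FROM employees GROUP BY dept HAVING MIN(salary) >= 59642

Result:
dept  | MIN(salary)
------+------------
Legal | 130008     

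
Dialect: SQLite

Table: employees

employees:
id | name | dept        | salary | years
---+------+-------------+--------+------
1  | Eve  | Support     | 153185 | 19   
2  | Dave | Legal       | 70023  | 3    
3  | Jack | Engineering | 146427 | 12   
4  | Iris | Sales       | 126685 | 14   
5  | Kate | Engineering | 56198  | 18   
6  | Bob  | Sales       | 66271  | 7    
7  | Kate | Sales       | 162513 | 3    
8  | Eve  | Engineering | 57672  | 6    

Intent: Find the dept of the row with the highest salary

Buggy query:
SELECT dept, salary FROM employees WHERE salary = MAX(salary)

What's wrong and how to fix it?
Bug: MAX(salary) is an aggregate and cannot be used directly in WHERE

Fix: Wrap MAX in a scalar subquery so WHERE compares against a single value

Corrected query:
SELECT dept, salary FROM employees WHERE salary = (SELECT MAX(salary) FROM employees)

Result:
dept  | salary
------+-------
Sales | 162513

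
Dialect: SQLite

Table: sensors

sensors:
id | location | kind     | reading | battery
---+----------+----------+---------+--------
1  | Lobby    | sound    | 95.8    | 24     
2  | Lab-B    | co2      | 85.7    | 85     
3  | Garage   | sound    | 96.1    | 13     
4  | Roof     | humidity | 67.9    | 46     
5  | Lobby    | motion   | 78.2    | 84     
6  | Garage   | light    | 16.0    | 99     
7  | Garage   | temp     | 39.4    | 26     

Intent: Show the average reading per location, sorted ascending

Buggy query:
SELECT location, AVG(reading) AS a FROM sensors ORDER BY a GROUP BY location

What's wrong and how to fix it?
Bug: ORDER BY appears before GROUP BY; SQL clause order requires GROUP BY first

Fix: Move ORDER BY to the end, after GROUP BY

Corrected query:
SELECT location, AVG(reading) AS a FROM sensors GROUP BY location ORDER BY a

Result:
location | a   
---------+-----
Garage   | 50.5
Roof     | 67.9
Lab-B    | 85.7
Lobby    | 87  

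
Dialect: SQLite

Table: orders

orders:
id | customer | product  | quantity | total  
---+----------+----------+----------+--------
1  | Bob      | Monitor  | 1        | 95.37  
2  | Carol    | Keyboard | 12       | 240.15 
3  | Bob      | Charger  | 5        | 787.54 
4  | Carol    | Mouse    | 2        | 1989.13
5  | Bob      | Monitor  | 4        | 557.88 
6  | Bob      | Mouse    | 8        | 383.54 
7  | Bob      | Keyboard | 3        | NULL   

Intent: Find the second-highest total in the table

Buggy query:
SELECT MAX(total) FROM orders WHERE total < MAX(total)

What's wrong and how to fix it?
Bug: The inner MAX is an aggregate inside WHERE, which is not allowed

Fix: Put the inner MAX in a scalar subquery

Corrected query:
SELECT MAX(total) FROM orders WHERE total < (SELECT MAX(total) FROM orders)

Result:
MAX(total)
----------
787.54    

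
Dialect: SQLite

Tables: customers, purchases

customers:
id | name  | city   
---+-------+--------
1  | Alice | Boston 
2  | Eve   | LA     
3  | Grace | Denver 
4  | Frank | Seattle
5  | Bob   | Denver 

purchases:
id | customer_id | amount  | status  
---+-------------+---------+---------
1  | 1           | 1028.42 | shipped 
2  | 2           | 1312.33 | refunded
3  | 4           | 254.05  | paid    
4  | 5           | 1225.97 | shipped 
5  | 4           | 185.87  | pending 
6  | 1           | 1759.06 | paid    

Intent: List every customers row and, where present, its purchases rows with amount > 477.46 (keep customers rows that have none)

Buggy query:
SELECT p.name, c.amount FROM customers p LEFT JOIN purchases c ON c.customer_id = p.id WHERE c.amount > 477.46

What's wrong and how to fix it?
Bug: A WHERE condition on the right-hand table after LEFT JOIN drops unmatched parents

Fix: Move the right-table condition into the ON clause so unmatched parents are kept

Corrected query:
SELECT p.name, c.amount FROM customers p LEFT JOIN purchases c ON c.customer_id = p.id AND c.amount > 477.46

Result:
name  | amount 
------+--------
Alice | 1028.42
Alice | 1759.06
Eve   | 1312.33
Grace | NULL   
Frank | NULL   
Bob   | 1225.97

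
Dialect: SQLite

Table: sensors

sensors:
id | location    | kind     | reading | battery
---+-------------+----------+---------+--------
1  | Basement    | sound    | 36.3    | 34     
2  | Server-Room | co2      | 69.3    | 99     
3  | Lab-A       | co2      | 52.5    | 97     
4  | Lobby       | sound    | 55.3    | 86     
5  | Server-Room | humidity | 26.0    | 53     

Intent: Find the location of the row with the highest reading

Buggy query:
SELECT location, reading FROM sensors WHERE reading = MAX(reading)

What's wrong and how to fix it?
Bug: MAX(reading) is an aggregate and cannot be used directly in WHERE

Fix: Use a subquery: WHERE reading = (SELECT MAX(reading) FROM sensors)

Corrected query:
SELECT location, reading FROM sensors WHERE reading = (SELECT MAX(reading) FROM sensors)

Result:
location    | reading
------------+--------
Server-Room | 69.3   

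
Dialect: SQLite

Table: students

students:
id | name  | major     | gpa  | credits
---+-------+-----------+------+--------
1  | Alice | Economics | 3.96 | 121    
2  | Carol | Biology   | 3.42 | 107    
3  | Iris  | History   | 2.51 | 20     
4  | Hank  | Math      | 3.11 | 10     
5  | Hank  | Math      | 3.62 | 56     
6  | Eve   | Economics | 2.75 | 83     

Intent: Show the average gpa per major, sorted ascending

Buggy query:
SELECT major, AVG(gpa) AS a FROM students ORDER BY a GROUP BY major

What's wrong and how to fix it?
Bug: ORDER BY appears before GROUP BY; SQL clause order requires GROUP BY first

Fix: Move ORDER BY to the end, after GROUP BY

Corrected query:
SELECT major, AVG(gpa) AS a FROM students GROUP BY major ORDER BY a

Result:
major     | a    
----------+------
History   | 2.51 
Economics | 3.355
Math      | 3.365
Biology   | 3.42 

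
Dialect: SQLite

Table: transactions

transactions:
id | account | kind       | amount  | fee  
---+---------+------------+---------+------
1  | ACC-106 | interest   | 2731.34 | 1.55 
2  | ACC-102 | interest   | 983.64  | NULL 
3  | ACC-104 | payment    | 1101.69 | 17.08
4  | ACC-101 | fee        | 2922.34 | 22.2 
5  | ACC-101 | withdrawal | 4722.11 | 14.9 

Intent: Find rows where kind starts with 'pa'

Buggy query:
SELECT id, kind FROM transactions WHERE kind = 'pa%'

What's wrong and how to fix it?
Bug: Wildcards only work with LIKE; '=' treats '%' as a literal character

Fix: Replace '=' with LIKE so 'pa%' is treated as a pattern

Corrected query:
SELECT id, kind FROM transactions WHERE kind LIKE 'pa%'

Result:
id | kind   
---+--------
3  | payment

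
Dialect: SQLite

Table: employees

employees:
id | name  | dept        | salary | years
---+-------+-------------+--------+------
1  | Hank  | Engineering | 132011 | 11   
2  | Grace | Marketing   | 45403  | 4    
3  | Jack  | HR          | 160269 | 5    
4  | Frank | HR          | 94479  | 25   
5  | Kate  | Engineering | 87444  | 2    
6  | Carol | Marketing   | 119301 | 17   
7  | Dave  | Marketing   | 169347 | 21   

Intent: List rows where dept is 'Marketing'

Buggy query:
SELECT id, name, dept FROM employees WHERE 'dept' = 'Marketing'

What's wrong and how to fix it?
Bug: Single quotes denote string literals in SQL; the column name is being compared as a constant string

Fix: Reference the column as dept without single quotes

Corrected query:
SELECT id, name, dept FROM employees WHERE dept = 'Marketing'

Result:
id | name  | dept     
---+-------+----------
2  | Grace | Marketing
6  | Carol | Marketing
7  | Dave  | Marketing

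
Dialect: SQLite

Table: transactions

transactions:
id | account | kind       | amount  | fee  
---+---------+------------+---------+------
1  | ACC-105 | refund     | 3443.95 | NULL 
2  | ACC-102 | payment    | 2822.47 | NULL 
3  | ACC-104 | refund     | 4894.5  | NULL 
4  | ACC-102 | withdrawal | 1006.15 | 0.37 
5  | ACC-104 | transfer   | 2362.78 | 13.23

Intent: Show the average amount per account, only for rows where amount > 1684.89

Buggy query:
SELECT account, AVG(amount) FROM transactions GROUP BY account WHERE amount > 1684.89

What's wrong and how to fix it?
Bug: Row-level WHERE must come before GROUP BY in the clause order

Fix: Move the WHERE clause before GROUP BY

Corrected query:
SELECT account, AVG(amount) FROM transactions WHERE amount > 1684.89 GROUP BY account

Result:
account | AVG(amount)
--------+------------
ACC-102 | 2822.47    
ACC-104 | 3628.64    
ACC-105 | 3443.95    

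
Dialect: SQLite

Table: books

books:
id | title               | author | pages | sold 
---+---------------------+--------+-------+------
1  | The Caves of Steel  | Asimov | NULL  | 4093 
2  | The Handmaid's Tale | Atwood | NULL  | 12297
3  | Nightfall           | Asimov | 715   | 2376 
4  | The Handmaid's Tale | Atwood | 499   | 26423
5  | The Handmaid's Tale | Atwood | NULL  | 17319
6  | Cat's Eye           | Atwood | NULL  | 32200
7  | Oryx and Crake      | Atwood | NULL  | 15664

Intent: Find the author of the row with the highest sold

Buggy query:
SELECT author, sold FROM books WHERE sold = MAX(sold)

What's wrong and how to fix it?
Bug: MAX(sold) is an aggregate and cannot be used directly in WHERE

Fix: Use a subquery: WHERE sold = (SELECT MAX(sold) FROM books)

Corrected query:
SELECT author, sold FROM books WHERE sold = (SELECT MAX(sold) FROM books)

Result:
author | sold 
-------+------
Atwood | 32200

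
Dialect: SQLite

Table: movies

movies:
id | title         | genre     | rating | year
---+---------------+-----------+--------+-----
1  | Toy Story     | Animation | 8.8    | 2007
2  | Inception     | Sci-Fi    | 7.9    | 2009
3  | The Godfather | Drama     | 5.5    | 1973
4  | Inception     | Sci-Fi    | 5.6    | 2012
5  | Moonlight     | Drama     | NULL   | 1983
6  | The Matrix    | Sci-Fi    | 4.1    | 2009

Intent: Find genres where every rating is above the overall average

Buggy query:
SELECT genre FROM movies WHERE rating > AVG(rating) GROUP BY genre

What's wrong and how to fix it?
Bug: WHERE evaluates per row before aggregation, so AVG() is unavailable

Fix: Compute the overall average in a scalar subquery and compare each group's MIN against it in HAVING

Corrected query:
SELECT genre FROM movies GROUP BY genre HAVING MIN(rating) > (SELECT AVG(rating) FROM movies)

Result:
genre    
---------
Animation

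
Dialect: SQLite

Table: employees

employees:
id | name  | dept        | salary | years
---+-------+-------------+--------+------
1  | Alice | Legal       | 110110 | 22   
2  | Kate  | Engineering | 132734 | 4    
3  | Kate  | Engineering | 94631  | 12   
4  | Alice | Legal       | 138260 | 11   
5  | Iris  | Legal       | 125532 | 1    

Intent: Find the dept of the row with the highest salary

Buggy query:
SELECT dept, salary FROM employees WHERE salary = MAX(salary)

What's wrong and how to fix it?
Bug: MAX(salary) is an aggregate and cannot be used directly in WHERE

Fix: Use a subquery: WHERE salary = (SELECT MAX(salary) FROM employees)

Corrected query:
SELECT dept, salary FROM employees WHERE salary = (SELECT MAX(salary) FROM employees)

Result:
dept  | salary
------+-------
Legal | 138260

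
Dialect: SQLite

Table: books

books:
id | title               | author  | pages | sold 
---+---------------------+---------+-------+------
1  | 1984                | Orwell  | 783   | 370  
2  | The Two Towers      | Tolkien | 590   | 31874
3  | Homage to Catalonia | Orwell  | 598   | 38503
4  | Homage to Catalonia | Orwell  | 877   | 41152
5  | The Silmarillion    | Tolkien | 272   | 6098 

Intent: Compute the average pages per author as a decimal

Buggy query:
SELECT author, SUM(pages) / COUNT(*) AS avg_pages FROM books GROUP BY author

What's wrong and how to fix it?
Bug: SUM(pages) and COUNT(*) are both integers; the division truncates the fractional part

Fix: Cast one side to REAL so the division keeps the fractional part

Corrected query:
SELECT author, SUM(pages) * 1.0 / COUNT(*) AS avg_pages FROM books GROUP BY author

Result:
author  | avg_pages 
--------+-----------
Orwell  | 752.666667
Tolkien | 431       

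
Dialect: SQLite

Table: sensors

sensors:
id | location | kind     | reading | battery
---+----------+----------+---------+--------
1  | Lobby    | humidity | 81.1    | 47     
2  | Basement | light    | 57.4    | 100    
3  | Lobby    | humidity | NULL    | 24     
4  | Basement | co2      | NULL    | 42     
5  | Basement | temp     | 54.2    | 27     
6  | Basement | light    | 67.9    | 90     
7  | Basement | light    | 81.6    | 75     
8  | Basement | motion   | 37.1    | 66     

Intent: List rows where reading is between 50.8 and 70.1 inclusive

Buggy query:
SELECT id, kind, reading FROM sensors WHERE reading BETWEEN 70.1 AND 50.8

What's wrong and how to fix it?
Bug: BETWEEN expects the lower bound first; with 70.1 AND 50.8 the range is empty

Fix: Swap the bounds so the smaller value comes first

Corrected query:
SELECT id, kind, reading FROM sensors WHERE reading BETWEEN 50.8 AND 70.1

Result:
id | kind  | reading
---+-------+--------
2  | light | 57.4   
5  | temp  | 54.2   
6  | light | 67.9   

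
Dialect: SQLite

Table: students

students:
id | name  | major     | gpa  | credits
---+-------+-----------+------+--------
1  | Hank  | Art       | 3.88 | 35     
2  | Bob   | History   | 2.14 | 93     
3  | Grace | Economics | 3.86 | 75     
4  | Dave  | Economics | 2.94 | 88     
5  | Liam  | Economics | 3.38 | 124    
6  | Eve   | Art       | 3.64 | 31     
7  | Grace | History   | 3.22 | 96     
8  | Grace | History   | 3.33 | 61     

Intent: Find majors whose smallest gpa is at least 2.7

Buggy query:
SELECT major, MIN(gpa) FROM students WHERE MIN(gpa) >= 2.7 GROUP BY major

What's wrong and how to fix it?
Bug: MIN() in WHERE is a misuse of aggregate

Fix: Replace WHERE with HAVING after the GROUP BY

Corrected query:
SELECT major, MIN(gpa) FROM students GROUP BY major HAVING MIN(gpa) >= 2.7

Result:
major     | MIN(gpa)
----------+---------
Art       | 3.64    
Economics | 2.94    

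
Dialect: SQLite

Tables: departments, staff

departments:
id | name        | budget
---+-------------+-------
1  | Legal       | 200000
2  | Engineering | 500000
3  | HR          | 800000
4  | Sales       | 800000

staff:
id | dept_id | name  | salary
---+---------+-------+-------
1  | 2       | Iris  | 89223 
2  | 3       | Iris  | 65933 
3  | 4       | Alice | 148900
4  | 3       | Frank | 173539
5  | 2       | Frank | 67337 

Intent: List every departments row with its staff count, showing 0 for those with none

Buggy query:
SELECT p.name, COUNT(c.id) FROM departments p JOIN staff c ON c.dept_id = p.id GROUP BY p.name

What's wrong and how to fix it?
Bug: INNER JOIN drops departments rows that have no matching staff rows

Fix: Switch to LEFT JOIN to retain unmatched parent rows

Corrected query:
SELECT p.name, COUNT(c.id) FROM departments p LEFT JOIN staff c ON c.dept_id = p.id GROUP BY p.name

Result:
name        | COUNT(c.id)
------------+------------
Engineering | 2          
HR          | 2          
Legal       | 0          
Sales       | 1          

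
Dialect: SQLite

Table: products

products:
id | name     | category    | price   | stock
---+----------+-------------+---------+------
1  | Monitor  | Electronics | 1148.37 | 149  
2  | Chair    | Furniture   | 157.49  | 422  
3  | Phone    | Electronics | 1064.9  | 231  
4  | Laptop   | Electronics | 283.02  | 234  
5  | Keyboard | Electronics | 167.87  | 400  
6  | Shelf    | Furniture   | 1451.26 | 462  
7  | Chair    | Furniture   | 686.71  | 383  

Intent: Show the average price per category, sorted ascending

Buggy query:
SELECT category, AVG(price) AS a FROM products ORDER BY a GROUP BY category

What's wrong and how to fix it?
Bug: GROUP BY must precede ORDER BY

Fix: Move ORDER BY to the end, after GROUP BY

Corrected query:
SELECT category, AVG(price) AS a FROM products GROUP BY category ORDER BY a

Result:
category    | a         
------------+-----------
Electronics | 666.04    
Furniture   | 765.153333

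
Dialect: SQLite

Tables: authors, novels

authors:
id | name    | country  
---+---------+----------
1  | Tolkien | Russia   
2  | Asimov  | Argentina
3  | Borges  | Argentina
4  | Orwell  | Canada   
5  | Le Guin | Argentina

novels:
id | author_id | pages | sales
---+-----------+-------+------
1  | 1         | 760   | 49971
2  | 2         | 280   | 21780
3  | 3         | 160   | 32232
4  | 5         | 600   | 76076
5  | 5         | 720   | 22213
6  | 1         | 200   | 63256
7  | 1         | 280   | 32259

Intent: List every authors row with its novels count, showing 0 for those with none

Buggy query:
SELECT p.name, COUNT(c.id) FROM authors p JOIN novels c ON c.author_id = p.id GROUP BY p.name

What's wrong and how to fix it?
Bug: INNER JOIN drops authors rows that have no matching novels rows

Fix: Switch to LEFT JOIN to retain unmatched parent rows

Corrected query:
SELECT p.name, COUNT(c.id) FROM authors p LEFT JOIN novels c ON c.author_id = p.id GROUP BY p.name

Result:
name    | COUNT(c.id)
--------+------------
Asimov  | 1          
Borges  | 1          
Le Guin | 2          
Orwell  | 0          
Tolkien | 3          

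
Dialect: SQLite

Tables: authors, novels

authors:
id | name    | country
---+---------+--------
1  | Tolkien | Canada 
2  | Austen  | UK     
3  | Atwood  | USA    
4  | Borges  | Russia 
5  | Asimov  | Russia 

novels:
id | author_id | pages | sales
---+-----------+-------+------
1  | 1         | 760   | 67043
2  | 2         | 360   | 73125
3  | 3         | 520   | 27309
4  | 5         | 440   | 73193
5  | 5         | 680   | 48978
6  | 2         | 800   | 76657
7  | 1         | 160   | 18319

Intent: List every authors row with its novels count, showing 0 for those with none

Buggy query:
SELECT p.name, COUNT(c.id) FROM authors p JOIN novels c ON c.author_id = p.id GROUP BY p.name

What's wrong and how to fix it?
Bug: An inner join excludes parents with zero children

Fix: Switch to LEFT JOIN to retain unmatched parent rows

Corrected query:
SELECT p.name, COUNT(c.id) FROM authors p LEFT JOIN novels c ON c.author_id = p.id GROUP BY p.name

Result:
name    | COUNT(c.id)
--------+------------
Asimov  | 2          
Atwood  | 1          
Austen  | 2          
Borges  | 0          
Tolkien | 2          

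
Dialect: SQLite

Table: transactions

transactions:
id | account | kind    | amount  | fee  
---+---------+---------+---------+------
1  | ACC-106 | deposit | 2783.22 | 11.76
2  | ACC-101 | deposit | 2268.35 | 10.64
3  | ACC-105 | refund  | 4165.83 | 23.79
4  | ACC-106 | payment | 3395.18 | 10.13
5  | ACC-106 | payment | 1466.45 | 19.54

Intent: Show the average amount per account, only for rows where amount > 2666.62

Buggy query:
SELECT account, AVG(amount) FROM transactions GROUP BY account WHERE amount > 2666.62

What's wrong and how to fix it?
Bug: WHERE cannot follow GROUP BY

Fix: Move the WHERE clause before GROUP BY

Corrected query:
SELECT account, AVG(amount) FROM transactions WHERE amount > 2666.62 GROUP BY account

Result:
account | AVG(amount)
--------+------------
ACC-105 | 4165.83    
ACC-106 | 3089.2     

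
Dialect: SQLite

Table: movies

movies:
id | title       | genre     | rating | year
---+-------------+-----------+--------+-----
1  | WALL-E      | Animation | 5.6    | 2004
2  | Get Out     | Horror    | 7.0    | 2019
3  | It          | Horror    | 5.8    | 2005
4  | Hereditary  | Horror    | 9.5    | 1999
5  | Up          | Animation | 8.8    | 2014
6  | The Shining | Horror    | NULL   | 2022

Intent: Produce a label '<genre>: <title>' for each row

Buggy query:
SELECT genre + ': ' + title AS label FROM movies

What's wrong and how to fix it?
Bug: '+' is numeric addition; on text columns SQLite converts them to 0 instead of concatenating

Fix: Use the || operator for string concatenation

Corrected query:
SELECT genre || ': ' || title AS label FROM movies

Result:
label              
-------------------
Animation: WALL-E  
Horror: Get Out    
Horror: It         
Horror: Hereditary 
Animation: Up      
Horror: The Shining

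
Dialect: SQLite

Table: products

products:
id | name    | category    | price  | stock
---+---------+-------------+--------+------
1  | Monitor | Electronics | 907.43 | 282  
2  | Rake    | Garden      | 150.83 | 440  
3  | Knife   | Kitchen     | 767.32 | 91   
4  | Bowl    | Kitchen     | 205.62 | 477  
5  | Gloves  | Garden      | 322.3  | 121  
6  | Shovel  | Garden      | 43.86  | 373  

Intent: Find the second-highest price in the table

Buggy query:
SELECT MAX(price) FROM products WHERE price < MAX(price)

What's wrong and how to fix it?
Bug: MAX(price) on the right of the comparison is an aggregate-in-WHERE error

Fix: Put the inner MAX in a scalar subquery

Corrected query:
SELECT MAX(price) FROM products WHERE price < (SELECT MAX(price) FROM products)

Result:
MAX(price)
----------
767.32    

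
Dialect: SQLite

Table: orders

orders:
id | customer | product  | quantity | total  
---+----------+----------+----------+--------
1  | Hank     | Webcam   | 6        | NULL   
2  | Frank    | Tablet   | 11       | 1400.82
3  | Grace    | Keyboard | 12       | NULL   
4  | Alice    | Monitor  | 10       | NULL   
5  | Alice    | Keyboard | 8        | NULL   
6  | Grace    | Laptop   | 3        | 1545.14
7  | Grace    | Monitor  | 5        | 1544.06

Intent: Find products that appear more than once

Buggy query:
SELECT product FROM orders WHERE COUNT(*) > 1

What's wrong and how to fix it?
Bug: WHERE can't reference COUNT(*); aggregates are computed after WHERE

Fix: GROUP BY product, then filter groups with HAVING COUNT(*) > 1

Corrected query:
SELECT product FROM orders GROUP BY product HAVING COUNT(*) > 1

Result:
product 
--------
Keyboard
Monitor 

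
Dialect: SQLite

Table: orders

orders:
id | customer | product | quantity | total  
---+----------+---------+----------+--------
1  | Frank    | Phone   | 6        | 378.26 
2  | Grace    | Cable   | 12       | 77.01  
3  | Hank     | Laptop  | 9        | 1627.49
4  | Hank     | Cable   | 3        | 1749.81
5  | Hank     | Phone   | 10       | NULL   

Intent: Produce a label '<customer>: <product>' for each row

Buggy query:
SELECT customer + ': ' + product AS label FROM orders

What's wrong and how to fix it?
Bug: SQLite uses || for string concatenation; + coerces text to numbers (yielding 0)

Fix: Replace + with || to concatenate text

Corrected query:
SELECT customer || ': ' || product AS label FROM orders

Result:
label       
------------
Frank: Phone
Grace: Cable
Hank: Laptop
Hank: Cable 
Hank: Phone 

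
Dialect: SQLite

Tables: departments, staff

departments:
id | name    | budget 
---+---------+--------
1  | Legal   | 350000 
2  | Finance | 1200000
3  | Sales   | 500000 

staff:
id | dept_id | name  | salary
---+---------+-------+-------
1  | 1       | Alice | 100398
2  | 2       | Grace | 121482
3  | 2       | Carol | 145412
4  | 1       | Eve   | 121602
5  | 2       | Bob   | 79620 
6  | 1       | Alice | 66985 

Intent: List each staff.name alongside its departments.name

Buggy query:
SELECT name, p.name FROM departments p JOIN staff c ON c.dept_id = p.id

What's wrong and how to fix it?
Bug: Both tables have a 'name' column; the unqualified reference is ambiguous

Fix: Qualify the column with its table alias (c.name)

Corrected query:
SELECT c.name, p.name FROM departments p JOIN staff c ON c.dept_id = p.id

Result:
name  | name   
------+--------
Alice | Legal  
Grace | Finance
Carol | Finance
Eve   | Legal  
Bob   | Finance
Alice | Legal  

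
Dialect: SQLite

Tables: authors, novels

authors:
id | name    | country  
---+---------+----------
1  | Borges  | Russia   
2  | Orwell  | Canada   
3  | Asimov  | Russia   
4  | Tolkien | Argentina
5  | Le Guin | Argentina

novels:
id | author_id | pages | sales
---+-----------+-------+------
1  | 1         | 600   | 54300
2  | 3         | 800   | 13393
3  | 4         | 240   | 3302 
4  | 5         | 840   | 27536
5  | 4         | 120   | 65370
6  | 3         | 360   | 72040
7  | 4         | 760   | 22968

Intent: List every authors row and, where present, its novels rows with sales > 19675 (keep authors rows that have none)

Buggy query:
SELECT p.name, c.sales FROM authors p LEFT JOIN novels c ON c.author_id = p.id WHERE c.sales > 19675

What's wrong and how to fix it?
Bug: Filtering c.sales in WHERE discards the NULL rows produced by LEFT JOIN, turning it into an inner join

Fix: Put 'c.sales > 19675' in the JOIN's ON clause instead of WHERE

Corrected query:
SELECT p.name, c.sales FROM authors p LEFT JOIN novels c ON c.author_id = p.id AND c.sales > 19675

Result:
name    | sales
--------+------
Borges  | 54300
Orwell  | NULL 
Asimov  | 72040
Tolkien | 22968
Tolkien | 65370
Le Guin | 27536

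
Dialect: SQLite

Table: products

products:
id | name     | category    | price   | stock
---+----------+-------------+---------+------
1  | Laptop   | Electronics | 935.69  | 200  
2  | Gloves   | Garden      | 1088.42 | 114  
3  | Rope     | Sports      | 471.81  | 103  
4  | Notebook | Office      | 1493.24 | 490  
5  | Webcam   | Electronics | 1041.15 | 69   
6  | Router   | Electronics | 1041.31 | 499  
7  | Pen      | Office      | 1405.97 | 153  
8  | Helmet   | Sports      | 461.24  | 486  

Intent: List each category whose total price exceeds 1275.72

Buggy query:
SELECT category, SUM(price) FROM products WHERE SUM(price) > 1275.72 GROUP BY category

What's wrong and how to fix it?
Bug: SUM(price) is an aggregate, but WHERE filters rows before aggregation

Fix: Move the aggregate condition to a HAVING clause

Corrected query:
SELECT category, SUM(price) FROM products GROUP BY category HAVING SUM(price) > 1275.72

Result:
category    | SUM(price)
------------+-----------
Electronics | 3018.15   
Office      | 2899.21   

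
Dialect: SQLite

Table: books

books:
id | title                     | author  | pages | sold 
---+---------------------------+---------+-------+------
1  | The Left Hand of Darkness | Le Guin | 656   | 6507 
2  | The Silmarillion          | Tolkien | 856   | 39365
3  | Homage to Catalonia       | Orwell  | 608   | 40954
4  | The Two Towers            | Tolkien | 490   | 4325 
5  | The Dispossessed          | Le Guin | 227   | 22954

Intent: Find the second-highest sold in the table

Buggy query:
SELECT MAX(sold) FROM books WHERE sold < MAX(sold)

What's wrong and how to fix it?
Bug: The inner MAX is an aggregate inside WHERE, which is not allowed

Fix: Put the inner MAX in a scalar subquery

Corrected query:
SELECT MAX(sold) FROM books WHERE sold < (SELECT MAX(sold) FROM books)

Result:
MAX(sold)
---------
39365    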